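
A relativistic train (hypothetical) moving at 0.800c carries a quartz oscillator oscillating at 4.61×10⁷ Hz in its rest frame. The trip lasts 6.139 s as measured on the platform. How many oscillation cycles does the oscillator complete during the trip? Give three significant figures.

N = 1.70×10⁸

γ = 1/√(1 − 0.800²) = 5/3 ≈ 1.667
The oscillator's own cycle count is N = f × τ where τ is the proper time on the train. τ = Δt/γ = 6.139/1.667 = 3.683 s = 3.683×10⁰ s.
N = 4.61×10⁷ × 3.683×10⁰ = 1.698×10⁸.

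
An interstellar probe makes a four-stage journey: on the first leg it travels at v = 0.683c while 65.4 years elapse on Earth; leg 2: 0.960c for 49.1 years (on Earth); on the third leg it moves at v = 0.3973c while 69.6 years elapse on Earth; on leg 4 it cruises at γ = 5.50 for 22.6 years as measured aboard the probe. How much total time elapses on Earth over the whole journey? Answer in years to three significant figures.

Leg 1: 65.4 years is already measured on Earth.
Leg 2: 49.1 years is already measured on Earth.
Leg 3: 69.6 years is already measured on Earth.
Leg 4: γ = 5.50; Δt_4 = 5.500 × 22.6 = 124.3 years.
Total: 65.40 + 49.10 + 69.60 + 124.3 years.

Δt = 308 years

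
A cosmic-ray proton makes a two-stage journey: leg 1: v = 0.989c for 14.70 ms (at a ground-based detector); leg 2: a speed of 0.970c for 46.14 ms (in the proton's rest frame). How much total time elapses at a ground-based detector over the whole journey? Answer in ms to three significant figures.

Leg 1: 14.70 ms is already measured at a ground-based detector.
Leg 2: γ = 1/√(1 − 0.970²) = 1/√0.05910 = 4.113; Δt_2 = 4.113 × 46.14 = 189.8 ms.
Total: 14.70 + 189.8 ms.

Δt = 204 ms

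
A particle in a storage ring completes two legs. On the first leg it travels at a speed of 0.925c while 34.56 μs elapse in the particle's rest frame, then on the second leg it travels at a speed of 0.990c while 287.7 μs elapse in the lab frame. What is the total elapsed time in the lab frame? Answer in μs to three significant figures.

Leg 1: γ = 1/√(1 − 0.925²) = 1/√0.1444 = 2.632; Δt_1 = 2.632 × 34.56 = 90.96 μs.
Leg 2: 287.7 μs is already measured in the lab frame.
Total: 90.96 + 287.7 μs.

Δt = 379 μs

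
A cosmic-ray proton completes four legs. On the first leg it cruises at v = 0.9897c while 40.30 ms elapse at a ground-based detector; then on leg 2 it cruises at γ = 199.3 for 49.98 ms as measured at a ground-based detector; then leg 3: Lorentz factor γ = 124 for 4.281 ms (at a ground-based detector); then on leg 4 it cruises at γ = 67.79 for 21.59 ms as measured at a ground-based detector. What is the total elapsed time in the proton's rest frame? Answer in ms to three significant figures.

τ = 6.37 ms

Leg 1: γ = 1/√(1 − 0.9897²) = 1/√0.02049 = 6.985; τ_1 = 40.30/6.985 = 5.769 ms.
Leg 2: γ = 199.3; τ_2 = 49.98/199.3 = 0.2508 ms.
Leg 3: γ = 124; τ_3 = 4.281/124.0 = 0.03452 ms.
Leg 4: γ = 67.79; τ_4 = 21.59/67.79 = 0.3185 ms.
Total: 5.769 + 0.2508 + 0.03452 + 0.3185 ms.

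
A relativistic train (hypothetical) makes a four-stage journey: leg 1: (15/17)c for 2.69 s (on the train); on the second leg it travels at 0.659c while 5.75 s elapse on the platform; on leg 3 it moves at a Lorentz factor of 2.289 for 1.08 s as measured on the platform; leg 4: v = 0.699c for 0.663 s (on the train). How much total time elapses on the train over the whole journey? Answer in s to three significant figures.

Leg 1: 2.69 s is already measured on the train.
Leg 2: γ = 1/√(1 − 0.659²) = 1/√0.5657 = 1.330; τ_2 = 5.75/1.330 = 4.325 s.
Leg 3: γ = 2.289; τ_3 = 1.08/2.289 = 0.4718 s.
Leg 4: 0.663 s is already measured on the train.
Total: 2.690 + 4.325 + 0.4718 + 0.6630 s.

τ = 8.15 s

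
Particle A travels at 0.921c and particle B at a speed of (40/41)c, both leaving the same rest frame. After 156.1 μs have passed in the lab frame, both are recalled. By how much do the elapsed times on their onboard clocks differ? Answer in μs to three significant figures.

|τ_A − τ_B| = 26.5 μs

A: γ = 1/√(1 − 0.921²) = 1/√0.1518 = 2.567; τ_A = 156.1/2.567 = 60.81 μs.
B: γ = 1/√(1 − (40/41)²) = 41/9 ≈ 4.556; τ_B = 156.1/4.556 = 34.27 μs.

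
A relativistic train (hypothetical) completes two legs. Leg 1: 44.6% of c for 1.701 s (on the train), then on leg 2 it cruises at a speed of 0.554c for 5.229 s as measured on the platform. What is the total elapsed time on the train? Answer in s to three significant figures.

Leg 1: 1.701 s is already measured on the train.
Leg 2: γ = 1/√(1 − 0.554²) = 1/√0.6931 = 1.201; τ_2 = 5.229/1.201 = 4.353 s.
Total: 1.701 + 4.353 s.

τ = 6.05 s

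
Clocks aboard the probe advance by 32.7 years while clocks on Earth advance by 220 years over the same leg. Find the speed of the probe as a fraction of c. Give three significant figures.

The proper time is measured aboard the probe (both events occur at the probe's location); Δt is measured on Earth. γ = Δt/τ = 220/32.7 = 6.728.
β = √(1 − 1/γ²) = √(1 − 0.02209) = √0.9779

v = 0.989c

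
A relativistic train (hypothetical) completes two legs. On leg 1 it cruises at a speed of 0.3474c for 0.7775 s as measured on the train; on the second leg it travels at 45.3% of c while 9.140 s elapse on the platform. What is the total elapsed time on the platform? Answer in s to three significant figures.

Leg 1: γ = 1/√(1 − 0.3474²) = 1/√0.8793 = 1.066; Δt_1 = 1.066 × 0.7775 = 0.8291 s.
Leg 2: 9.140 s is already measured on the platform.
Total: 0.8291 + 9.140 s.

Δt = 9.97 s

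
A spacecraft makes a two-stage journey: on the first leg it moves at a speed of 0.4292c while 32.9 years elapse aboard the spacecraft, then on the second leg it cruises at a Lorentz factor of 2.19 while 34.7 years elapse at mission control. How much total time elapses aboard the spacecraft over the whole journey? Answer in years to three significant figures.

Leg 1: 32.9 years is already measured aboard the spacecraft.
Leg 2: γ = 2.19; τ_2 = 34.7/2.190 = 15.84 years.
Total: 32.90 + 15.84 years.

τ = 48.7 years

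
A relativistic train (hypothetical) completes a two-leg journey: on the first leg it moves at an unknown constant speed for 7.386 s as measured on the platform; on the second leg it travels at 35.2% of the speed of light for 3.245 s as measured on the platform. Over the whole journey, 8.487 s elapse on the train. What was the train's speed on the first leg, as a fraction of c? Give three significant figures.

Leg 1: speed unknown; τ_1 = 7.386/γ_1.
Leg 2: β = 0.352; γ = 1/√(1 − 0.352²) = 1/√0.8761 = 1.068; τ_2 = 3.245/1.068 = 3.037 s.
Total proper time: τ_1 + 3.037 = 8.487, so τ_1 = 8.487 − 3.037 = 5.450 s.
γ_1 = 7.386/5.450 = 1.355; β = √(1 − 1/γ²) = √0.4556.

β = 0.675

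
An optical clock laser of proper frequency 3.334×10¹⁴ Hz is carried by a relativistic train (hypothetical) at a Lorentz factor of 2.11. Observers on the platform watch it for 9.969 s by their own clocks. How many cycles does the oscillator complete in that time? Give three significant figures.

N = 1.58×10¹⁵

γ = 2.11
During 9.969 s of lab time, the oscillator's proper time advances by τ = Δt/γ = 9.969/2.110 = 4.725 s = 4.725×10⁰ s.
N = f × τ = 3.334×10¹⁴ × 4.725×10⁰ = 1.575×10¹⁵.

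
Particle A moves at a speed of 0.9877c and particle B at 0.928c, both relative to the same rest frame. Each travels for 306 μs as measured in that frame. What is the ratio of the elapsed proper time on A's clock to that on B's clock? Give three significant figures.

A: γ = 1/√(1 − 0.9877²) = 1/√0.02445 = 6.395. B: γ = 1/√(1 − 0.928²) = 1/√0.1388 = 2.684.
τ_A/τ_B = γ_B/γ_A = 2.684/6.395 = 0.4197, so τ_A/τ_B = 0.4197.

τ_A/τ_B = 0.420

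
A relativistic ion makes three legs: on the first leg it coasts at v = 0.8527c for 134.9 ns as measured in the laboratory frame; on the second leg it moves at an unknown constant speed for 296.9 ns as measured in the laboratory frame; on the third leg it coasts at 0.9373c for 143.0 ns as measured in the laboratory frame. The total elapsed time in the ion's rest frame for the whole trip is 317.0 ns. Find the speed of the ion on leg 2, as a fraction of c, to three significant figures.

Leg 1: γ = 1/√(1 − 0.8527²) = 1/√0.2729 = 1.914; τ_1 = 134.9/1.914 = 70.47 ns.
Leg 2: speed unknown; τ_2 = 296.9/γ_2.
Leg 3: γ = 1/√(1 − 0.9373²) = 1/√0.1215 = 2.869; τ_3 = 143.0/2.869 = 49.84 ns.
Total proper time: 70.47 + τ_2 + 49.84 = 317.0, so τ_2 = 317.0 − 120.3 = 196.7 ns.
γ_2 = 296.9/196.7 = 1.509; β = √(1 − 1/γ²) = √0.5611.

β = 0.749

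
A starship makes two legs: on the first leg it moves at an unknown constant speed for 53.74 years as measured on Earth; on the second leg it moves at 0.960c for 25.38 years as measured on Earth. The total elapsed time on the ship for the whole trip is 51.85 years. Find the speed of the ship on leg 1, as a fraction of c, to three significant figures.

Leg 1: speed unknown; τ_1 = 53.74/γ_1.
Leg 2: γ = 1/√(1 − 0.960²) = 25/7 ≈ 3.571; τ_2 = 25.38/3.571 = 7.106 years.
Total proper time: τ_1 + 7.106 = 51.85, so τ_1 = 51.85 − 7.106 = 44.74 years.
γ_1 = 53.74/44.74 = 1.201; β = √(1 − 1/γ²) = √0.3068.

β = 0.554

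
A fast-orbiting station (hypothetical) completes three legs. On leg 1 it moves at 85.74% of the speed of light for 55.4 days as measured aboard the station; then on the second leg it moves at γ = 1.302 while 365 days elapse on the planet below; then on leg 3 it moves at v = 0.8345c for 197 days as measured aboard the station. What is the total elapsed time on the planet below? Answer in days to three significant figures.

Leg 1: β = 0.8574; γ = 1/√(1 − 0.8574²) = 1/√0.2649 = 1.943; Δt_1 = 1.943 × 55.4 = 107.6 days.
Leg 2: 365 days is already measured on the planet below.
Leg 3: γ = 1/√(1 − 0.8345²) = 1/√0.3036 = 1.815; Δt_3 = 1.815 × 197 = 357.5 days.
Total: 107.6 + 365.0 + 357.5 days.

Δt = 830 days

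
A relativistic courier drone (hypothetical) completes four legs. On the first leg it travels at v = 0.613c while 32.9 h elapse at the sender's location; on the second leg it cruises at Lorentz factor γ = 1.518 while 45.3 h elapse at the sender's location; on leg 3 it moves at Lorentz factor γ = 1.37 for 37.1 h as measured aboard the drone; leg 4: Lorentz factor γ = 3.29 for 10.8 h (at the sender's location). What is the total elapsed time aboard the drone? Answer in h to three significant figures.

Leg 1: γ = 1/√(1 − 0.613²) = 1/√0.6242 = 1.266; τ_1 = 32.9/1.266 = 25.99 h.
Leg 2: γ = 1.518; τ_2 = 45.3/1.518 = 29.84 h.
Leg 3: 37.1 h is already measured aboard the drone.
Leg 4: γ = 3.29; τ_4 = 10.8/3.290 = 3.283 h.
Total: 25.99 + 29.84 + 37.10 + 3.283 h.

τ = 96.2 h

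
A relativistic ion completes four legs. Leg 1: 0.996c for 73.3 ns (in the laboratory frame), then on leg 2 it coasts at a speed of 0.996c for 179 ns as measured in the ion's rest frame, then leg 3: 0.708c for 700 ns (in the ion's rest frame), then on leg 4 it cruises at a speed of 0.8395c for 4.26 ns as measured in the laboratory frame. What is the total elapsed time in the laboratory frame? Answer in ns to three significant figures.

Leg 1: 73.3 ns is already measured in the laboratory frame.
Leg 2: γ = 1/√(1 − 0.996²) = 1/√0.007984 = 11.19; Δt_2 = 11.19 × 179 = 2003 ns.
Leg 3: γ = 1/√(1 − 0.708²) = 1/√0.4987 = 1.416; Δt_3 = 1.416 × 700 = 991.2 ns.
Leg 4: 4.26 ns is already measured in the laboratory frame.
Total: 73.30 + 2003 + 991.2 + 4.260 ns.

Δt = 3070 ns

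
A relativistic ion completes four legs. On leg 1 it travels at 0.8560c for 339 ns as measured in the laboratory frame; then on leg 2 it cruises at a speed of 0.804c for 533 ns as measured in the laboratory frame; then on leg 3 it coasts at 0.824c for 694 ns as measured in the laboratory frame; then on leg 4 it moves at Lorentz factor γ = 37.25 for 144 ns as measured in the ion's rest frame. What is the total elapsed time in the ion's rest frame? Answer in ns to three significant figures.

Leg 1: γ = 1/√(1 − 0.8560²) = 1/√0.2673 = 1.934; τ_1 = 339/1.934 = 175.3 ns.
Leg 2: γ = 1/√(1 − 0.804²) = 1/√0.3536 = 1.682; τ_2 = 533/1.682 = 316.9 ns.
Leg 3: γ = 1/√(1 − 0.824²) = 1/√0.3210 = 1.765; τ_3 = 694/1.765 = 393.2 ns.
Leg 4: 144 ns is already measured in the ion's rest frame.
Total: 175.3 + 316.9 + 393.2 + 144.0 ns.

τ = 1030 ns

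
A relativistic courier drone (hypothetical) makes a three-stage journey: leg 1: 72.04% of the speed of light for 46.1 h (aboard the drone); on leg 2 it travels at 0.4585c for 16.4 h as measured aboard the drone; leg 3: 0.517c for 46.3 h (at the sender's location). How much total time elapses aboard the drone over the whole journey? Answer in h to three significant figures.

Leg 1: 46.1 h is already measured aboard the drone.
Leg 2: 16.4 h is already measured aboard the drone.
Leg 3: γ = 1/√(1 − 0.517²) = 1/√0.7327 = 1.168; τ_3 = 46.3/1.168 = 39.63 h.
Total: 46.10 + 16.40 + 39.63 h.

τ = 102 h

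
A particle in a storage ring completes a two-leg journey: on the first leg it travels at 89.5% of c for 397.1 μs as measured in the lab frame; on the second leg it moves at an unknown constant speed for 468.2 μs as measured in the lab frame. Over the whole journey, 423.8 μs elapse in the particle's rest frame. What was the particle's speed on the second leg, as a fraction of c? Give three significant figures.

Leg 1: β = 0.895; γ = 1/√(1 − 0.895²) = 1/√0.1990 = 2.242; τ_1 = 397.1/2.242 = 177.1 μs.
Leg 2: speed unknown; τ_2 = 468.2/γ_2.
Total proper time: 177.1 + τ_2 = 423.8, so τ_2 = 423.8 − 177.1 = 246.7 μs.
γ_2 = 468.2/246.7 = 1.898; β = √(1 − 1/γ²) = √0.7224.

β = 0.850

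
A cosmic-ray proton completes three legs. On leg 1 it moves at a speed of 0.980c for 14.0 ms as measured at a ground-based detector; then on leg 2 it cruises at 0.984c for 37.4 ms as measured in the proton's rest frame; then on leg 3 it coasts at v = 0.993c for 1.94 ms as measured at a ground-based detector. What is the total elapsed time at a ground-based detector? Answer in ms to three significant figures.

Leg 1: 14.0 ms is already measured at a ground-based detector.
Leg 2: γ = 1/√(1 − 0.984²) = 1/√0.03174 = 5.613; Δt_2 = 5.613 × 37.4 = 209.9 ms.
Leg 3: 1.94 ms is already measured at a ground-based detector.
Total: 14.00 + 209.9 + 1.940 ms.

Δt = 226 ms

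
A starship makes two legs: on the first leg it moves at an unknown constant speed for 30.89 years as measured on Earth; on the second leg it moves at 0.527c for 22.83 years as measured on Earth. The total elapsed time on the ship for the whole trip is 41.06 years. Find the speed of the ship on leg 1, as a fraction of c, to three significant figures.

β = 0.713

Leg 1: speed unknown; τ_1 = 30.89/γ_1.
Leg 2: γ = 1/√(1 − 0.527²) = 1/√0.7223 = 1.177; τ_2 = 22.83/1.177 = 19.40 years.
Total proper time: τ_1 + 19.40 = 41.06, so τ_1 = 41.06 − 19.40 = 21.66 years.
γ_1 = 30.89/21.66 = 1.426; β = √(1 − 1/γ²) = √0.5084.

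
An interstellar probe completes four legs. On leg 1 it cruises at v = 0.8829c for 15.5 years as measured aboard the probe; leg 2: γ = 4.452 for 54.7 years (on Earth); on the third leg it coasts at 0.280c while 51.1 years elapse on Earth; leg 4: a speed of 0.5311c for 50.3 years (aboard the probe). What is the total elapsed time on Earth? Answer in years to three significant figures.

Leg 1: γ = 1/√(1 − 0.8829²) = 1/√0.2205 = 2.130; Δt_1 = 2.130 × 15.5 = 33.01 years.
Leg 2: 54.7 years is already measured on Earth.
Leg 3: 51.1 years is already measured on Earth.
Leg 4: γ = 1/√(1 − 0.5311²) = 1/√0.7179 = 1.180; Δt_4 = 1.180 × 50.3 = 59.36 years.
Total: 33.01 + 54.70 + 51.10 + 59.36 years.

Δt = 198 years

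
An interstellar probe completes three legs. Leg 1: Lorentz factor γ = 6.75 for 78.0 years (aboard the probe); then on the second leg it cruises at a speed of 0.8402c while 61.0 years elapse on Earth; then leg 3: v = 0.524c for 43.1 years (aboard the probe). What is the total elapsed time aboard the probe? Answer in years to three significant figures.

τ = 154 years

Leg 1: 78.0 years is already measured aboard the probe.
Leg 2: γ = 1/√(1 − 0.8402²) = 1/√0.2941 = 1.844; τ_2 = 61.0/1.844 = 33.08 years.
Leg 3: 43.1 years is already measured aboard the probe.
Total: 78.00 + 33.08 + 43.10 years.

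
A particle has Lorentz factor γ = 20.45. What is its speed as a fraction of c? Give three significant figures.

β = √(1 − 1/γ²) = √(1 − 1/20.45²) = √(1 − 0.002391) = √0.9976

β = 0.999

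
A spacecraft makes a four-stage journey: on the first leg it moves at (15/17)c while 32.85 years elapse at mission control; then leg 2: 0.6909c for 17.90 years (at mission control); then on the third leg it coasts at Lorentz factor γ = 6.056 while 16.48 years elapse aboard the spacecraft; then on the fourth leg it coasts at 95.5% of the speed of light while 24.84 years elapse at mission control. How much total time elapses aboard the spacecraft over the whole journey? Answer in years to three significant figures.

Leg 1: γ = 1/√(1 − (15/17)²) = 17/8 = 2.125; τ_1 = 32.85/2.125 = 15.46 years.
Leg 2: γ = 1/√(1 − 0.6909²) = 1/√0.5227 = 1.383; τ_2 = 17.90/1.383 = 12.94 years.
Leg 3: 16.48 years is already measured aboard the spacecraft.
Leg 4: β = 0.955; γ = 1/√(1 − 0.955²) = 1/√0.08798 = 3.371; τ_4 = 24.84/3.371 = 7.368 years.
Total: 15.46 + 12.94 + 16.48 + 7.368 years.

τ = 52.2 years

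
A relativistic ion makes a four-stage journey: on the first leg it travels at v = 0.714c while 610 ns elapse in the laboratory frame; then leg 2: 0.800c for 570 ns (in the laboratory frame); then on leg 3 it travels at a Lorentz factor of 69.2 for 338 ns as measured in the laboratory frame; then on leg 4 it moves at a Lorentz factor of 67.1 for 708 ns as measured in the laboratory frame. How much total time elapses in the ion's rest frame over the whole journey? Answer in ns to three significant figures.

τ = 785 ns

Leg 1: γ = 1/√(1 − 0.714²) = 1/√0.4902 = 1.428; τ_1 = 610/1.428 = 427.1 ns.
Leg 2: γ = 1/√(1 − 0.800²) = 5/3 ≈ 1.667; τ_2 = 570/1.667 = 342.0 ns.
Leg 3: γ = 69.2; τ_3 = 338/69.20 = 4.884 ns.
Leg 4: γ = 67.1; τ_4 = 708/67.10 = 10.55 ns.
Total: 427.1 + 342.0 + 4.884 + 10.55 ns.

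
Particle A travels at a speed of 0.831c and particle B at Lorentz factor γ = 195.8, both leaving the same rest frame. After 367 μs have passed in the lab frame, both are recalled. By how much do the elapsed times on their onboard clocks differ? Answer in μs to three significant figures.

|τ_A − τ_B| = 202 μs

A: γ = 1/√(1 − 0.831²) = 1/√0.3094 = 1.798; τ_A = 367/1.798 = 204.2 μs.
B: γ = 195.8; τ_B = 367/195.8 = 1.874 μs.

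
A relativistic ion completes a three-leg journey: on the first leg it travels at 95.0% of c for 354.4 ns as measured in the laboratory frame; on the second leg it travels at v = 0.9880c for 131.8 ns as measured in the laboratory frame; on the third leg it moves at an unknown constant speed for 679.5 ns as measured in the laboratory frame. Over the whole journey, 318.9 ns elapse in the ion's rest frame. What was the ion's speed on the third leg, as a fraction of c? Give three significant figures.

β = 0.961

Leg 1: β = 0.950; γ = 1/√(1 − 0.950²) = 1/√0.09750 = 3.203; τ_1 = 354.4/3.203 = 110.7 ns.
Leg 2: γ = 1/√(1 − 0.9880²) = 1/√0.02386 = 6.474; τ_2 = 131.8/6.474 = 20.36 ns.
Leg 3: speed unknown; τ_3 = 679.5/γ_3.
Total proper time: 110.7 + 20.36 + τ_3 = 318.9, so τ_3 = 318.9 − 131.0 = 187.9 ns.
γ_3 = 679.5/187.9 = 3.617; β = √(1 − 1/γ²) = √0.9235.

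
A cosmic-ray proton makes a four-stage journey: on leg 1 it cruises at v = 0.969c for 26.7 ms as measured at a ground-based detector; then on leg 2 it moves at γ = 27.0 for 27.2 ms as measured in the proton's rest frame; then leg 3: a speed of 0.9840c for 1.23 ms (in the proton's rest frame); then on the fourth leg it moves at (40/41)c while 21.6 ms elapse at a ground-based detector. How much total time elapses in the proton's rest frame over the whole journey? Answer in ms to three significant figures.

τ = 39.8 ms

Leg 1: γ = 1/√(1 − 0.969²) = 1/√0.06104 = 4.048; τ_1 = 26.7/4.048 = 6.597 ms.
Leg 2: 27.2 ms is already measured in the proton's rest frame.
Leg 3: 1.23 ms is already measured in the proton's rest frame.
Leg 4: γ = 1/√(1 − (40/41)²) = 41/9 ≈ 4.556; τ_4 = 21.6/4.556 = 4.741 ms.
Total: 6.597 + 27.20 + 1.230 + 4.741 ms.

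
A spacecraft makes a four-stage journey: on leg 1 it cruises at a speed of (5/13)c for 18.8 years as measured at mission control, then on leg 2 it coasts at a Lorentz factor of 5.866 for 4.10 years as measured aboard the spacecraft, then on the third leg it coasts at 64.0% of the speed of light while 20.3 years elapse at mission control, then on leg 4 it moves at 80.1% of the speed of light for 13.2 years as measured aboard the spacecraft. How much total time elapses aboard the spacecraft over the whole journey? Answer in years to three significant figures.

Leg 1: γ = 1/√(1 − (5/13)²) = 13/12 ≈ 1.083; τ_1 = 18.8/1.083 = 17.35 years.
Leg 2: 4.10 years is already measured aboard the spacecraft.
Leg 3: β = 0.640; γ = 1/√(1 − 0.640²) = 1/√0.5904 = 1.301; τ_3 = 20.3/1.301 = 15.60 years.
Leg 4: 13.2 years is already measured aboard the spacecraft.
Total: 17.35 + 4.100 + 15.60 + 13.20 years.

τ = 50.3 years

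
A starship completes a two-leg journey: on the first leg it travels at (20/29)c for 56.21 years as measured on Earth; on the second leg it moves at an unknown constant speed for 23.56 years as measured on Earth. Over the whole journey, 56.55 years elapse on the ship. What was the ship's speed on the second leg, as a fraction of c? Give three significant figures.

Leg 1: γ = 1/√(1 − (20/29)²) = 29/21 ≈ 1.381; τ_1 = 56.21/1.381 = 40.70 years.
Leg 2: speed unknown; τ_2 = 23.56/γ_2.
Total proper time: 40.70 + τ_2 = 56.55, so τ_2 = 56.55 − 40.70 = 15.85 years.
γ_2 = 23.56/15.85 = 1.487; β = √(1 − 1/γ²) = √0.5476.

β = 0.740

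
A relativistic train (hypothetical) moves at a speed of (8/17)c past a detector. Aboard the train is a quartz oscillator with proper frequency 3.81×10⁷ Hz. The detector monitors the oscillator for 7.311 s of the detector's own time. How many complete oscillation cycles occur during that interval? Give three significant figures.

N = 2.46×10⁸

γ = 1/√(1 − (8/17)²) = 17/15 ≈ 1.133
During 7.311 s of lab time, the oscillator's proper time advances by τ = Δt/γ = 7.311/1.133 = 6.451 s = 6.451×10⁰ s.
N = f × τ = 3.81×10⁷ × 6.451×10⁰ = 2.458×10⁸.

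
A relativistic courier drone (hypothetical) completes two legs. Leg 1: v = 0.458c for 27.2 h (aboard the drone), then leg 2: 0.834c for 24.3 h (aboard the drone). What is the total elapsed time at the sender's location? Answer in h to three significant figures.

Leg 1: γ = 1/√(1 − 0.458²) = 1/√0.7902 = 1.125; Δt_1 = 1.125 × 27.2 = 30.60 h.
Leg 2: γ = 1/√(1 − 0.834²) = 1/√0.3044 = 1.812; Δt_2 = 1.812 × 24.3 = 44.04 h.
Total: 30.60 + 44.04 h.

Δt = 74.6 h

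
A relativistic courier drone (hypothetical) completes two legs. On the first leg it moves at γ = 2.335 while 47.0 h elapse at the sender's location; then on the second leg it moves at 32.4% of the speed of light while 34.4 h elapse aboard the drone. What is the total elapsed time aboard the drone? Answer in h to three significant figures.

τ = 54.5 h

Leg 1: γ = 2.335; τ_1 = 47.0/2.335 = 20.13 h.
Leg 2: 34.4 h is already measured aboard the drone.
Total: 20.13 + 34.40 h.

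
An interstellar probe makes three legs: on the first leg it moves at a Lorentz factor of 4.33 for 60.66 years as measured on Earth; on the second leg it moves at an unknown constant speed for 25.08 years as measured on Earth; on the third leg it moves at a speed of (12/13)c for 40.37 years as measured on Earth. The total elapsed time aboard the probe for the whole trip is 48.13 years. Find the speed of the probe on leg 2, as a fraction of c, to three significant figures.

Leg 1: γ = 4.33; τ_1 = 60.66/4.330 = 14.01 years.
Leg 2: speed unknown; τ_2 = 25.08/γ_2.
Leg 3: γ = 1/√(1 − (12/13)²) = 13/5 = 2.600; τ_3 = 40.37/2.600 = 15.53 years.
Total proper time: 14.01 + τ_2 + 15.53 = 48.13, so τ_2 = 48.13 − 29.54 = 18.59 years.
γ_2 = 25.08/18.59 = 1.349; β = √(1 − 1/γ²) = √0.4504.

β = 0.671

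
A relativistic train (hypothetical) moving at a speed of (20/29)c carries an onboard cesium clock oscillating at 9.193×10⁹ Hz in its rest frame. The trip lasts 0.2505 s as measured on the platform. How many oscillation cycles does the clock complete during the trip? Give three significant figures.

γ = 1/√(1 − (20/29)²) = 29/21 ≈ 1.381
The oscillator's own cycle count is N = f × τ where τ is the proper time on the train. τ = Δt/γ = 0.2505/1.381 = 0.1814 s = 1.814×10⁻¹ s.
N = 9.193×10⁹ × 1.814×10⁻¹ = 1.668×10⁹.

N = 1.67×10⁹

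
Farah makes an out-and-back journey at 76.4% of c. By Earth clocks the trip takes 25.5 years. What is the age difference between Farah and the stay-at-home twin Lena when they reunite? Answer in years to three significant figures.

Δt − τ = 9.05 years

β = 0.764; γ = 1/√(1 − 0.764²) = 1/√0.4163 = 1.550
Farah's elapsed proper time: τ = 25.5/1.550 = 16.45 years.
Age gap = Δt − τ = 25.5 − 16.45 years.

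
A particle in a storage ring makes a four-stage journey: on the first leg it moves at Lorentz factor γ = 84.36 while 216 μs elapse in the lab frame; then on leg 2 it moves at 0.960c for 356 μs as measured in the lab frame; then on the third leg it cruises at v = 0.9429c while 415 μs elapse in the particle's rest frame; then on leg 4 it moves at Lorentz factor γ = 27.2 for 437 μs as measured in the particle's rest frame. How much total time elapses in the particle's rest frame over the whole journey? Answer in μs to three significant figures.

Leg 1: γ = 84.36; τ_1 = 216/84.36 = 2.560 μs.
Leg 2: γ = 1/√(1 − 0.960²) = 25/7 ≈ 3.571; τ_2 = 356/3.571 = 99.68 μs.
Leg 3: 415 μs is already measured in the particle's rest frame.
Leg 4: 437 μs is already measured in the particle's rest frame.
Total: 2.560 + 99.68 + 415.0 + 437.0 μs.

τ = 954 μs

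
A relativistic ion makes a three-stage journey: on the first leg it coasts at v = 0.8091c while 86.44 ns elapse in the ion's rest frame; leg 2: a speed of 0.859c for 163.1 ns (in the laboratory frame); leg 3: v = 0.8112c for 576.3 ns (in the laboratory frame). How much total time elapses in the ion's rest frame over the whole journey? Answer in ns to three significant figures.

Leg 1: 86.44 ns is already measured in the ion's rest frame.
Leg 2: γ = 1/√(1 − 0.859²) = 1/√0.2621 = 1.953; τ_2 = 163.1/1.953 = 83.50 ns.
Leg 3: γ = 1/√(1 − 0.8112²) = 1/√0.3420 = 1.710; τ_3 = 576.3/1.710 = 337.0 ns.
Total: 86.44 + 83.50 + 337.0 ns.

τ = 507 ns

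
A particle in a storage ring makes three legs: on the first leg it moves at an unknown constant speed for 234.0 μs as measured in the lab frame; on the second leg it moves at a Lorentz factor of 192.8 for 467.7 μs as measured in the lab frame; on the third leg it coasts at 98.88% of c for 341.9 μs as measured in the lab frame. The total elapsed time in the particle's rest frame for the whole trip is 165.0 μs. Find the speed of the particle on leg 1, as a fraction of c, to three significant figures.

β = 0.879

Leg 1: speed unknown; τ_1 = 234.0/γ_1.
Leg 2: γ = 192.8; τ_2 = 467.7/192.8 = 2.426 μs.
Leg 3: β = 0.9888; γ = 1/√(1 − 0.9888²) = 1/√0.02227 = 6.700; τ_3 = 341.9/6.700 = 51.03 μs.
Total proper time: τ_1 + 2.426 + 51.03 = 165.0, so τ_1 = 165.0 − 53.45 = 111.5 μs.
γ_1 = 234.0/111.5 = 2.098; β = √(1 − 1/γ²) = √0.7728.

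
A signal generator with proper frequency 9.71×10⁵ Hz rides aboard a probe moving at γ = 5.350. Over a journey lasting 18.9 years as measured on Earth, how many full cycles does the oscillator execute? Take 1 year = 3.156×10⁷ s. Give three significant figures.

γ = 5.350
The oscillator's own cycle count is N = f × τ where τ is the proper time aboard the probe. τ = Δt/γ = 18.9/5.350 = 3.533 years = 1.115×10⁸ s.
N = 9.71×10⁵ × 1.115×10⁸ = 1.083×10¹⁴.

N = 1.08×10¹⁴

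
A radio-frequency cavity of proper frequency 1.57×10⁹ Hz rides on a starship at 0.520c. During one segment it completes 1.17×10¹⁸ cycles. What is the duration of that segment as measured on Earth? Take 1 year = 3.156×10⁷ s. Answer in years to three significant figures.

γ = 1/√(1 − 0.520²) = 1/√0.7296 = 1.171
Proper time for N cycles: τ = N/f = 1.17×10¹⁸/(1.57×10⁹) = 7.452×10⁸ s = 23.61 years.
Lab-frame duration Δt = γτ = 1.171 × 23.61 = 27.64 years.

Δt = 27.6 years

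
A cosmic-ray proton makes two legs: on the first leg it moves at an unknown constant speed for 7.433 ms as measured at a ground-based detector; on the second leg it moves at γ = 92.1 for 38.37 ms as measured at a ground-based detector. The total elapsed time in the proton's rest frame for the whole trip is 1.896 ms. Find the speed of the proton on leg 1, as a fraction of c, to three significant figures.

Leg 1: speed unknown; τ_1 = 7.433/γ_1.
Leg 2: γ = 92.1; τ_2 = 38.37/92.10 = 0.4166 ms.
Total proper time: τ_1 + 0.4166 = 1.896, so τ_1 = 1.896 − 0.4166 = 1.479 ms.
γ_1 = 7.433/1.479 = 5.024; β = √(1 − 1/γ²) = √0.9604.

β = 0.980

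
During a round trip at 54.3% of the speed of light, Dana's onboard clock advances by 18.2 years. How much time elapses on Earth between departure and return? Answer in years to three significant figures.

Δt = 21.7 years

β = 0.543; γ = 1/√(1 − 0.543²) = 1/√0.7052 = 1.191
Earth-frame duration is the dilated interval: Δt = γτ = 1.191 × 18.2 years.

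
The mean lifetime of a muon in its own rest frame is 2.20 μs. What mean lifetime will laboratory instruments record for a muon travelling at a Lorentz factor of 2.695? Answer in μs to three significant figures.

γ = 2.695
The rest-frame lifetime is the proper time; the lab measures the dilated interval Δt = γτ₀ = 2.695 × 2.20 μs.

Δt = 5.93 μs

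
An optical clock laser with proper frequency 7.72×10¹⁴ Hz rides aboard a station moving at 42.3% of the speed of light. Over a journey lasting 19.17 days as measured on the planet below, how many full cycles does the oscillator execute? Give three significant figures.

N = 1.16×10²¹

β = 0.423; γ = 1/√(1 − 0.423²) = 1/√0.8211 = 1.104
The oscillator's own cycle count is N = f × τ where τ is the proper time aboard the station. τ = Δt/γ = 19.17/1.104 = 17.37 days = 1.501×10⁶ s.
N = 7.72×10¹⁴ × 1.501×10⁶ = 1.159×10²¹.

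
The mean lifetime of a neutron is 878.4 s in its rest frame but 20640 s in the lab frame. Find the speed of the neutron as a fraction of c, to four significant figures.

γ = Δt/τ₀ = 20640/878.4 = 23.50
β = √(1 − 1/γ²) = √(1 − 0.001811) = √0.9982

v = 0.9991c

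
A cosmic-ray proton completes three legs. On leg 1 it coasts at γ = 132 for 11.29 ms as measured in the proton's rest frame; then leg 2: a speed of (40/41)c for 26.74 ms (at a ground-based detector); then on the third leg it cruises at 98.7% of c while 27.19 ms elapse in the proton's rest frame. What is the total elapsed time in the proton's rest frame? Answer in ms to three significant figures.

Leg 1: 11.29 ms is already measured in the proton's rest frame.
Leg 2: γ = 1/√(1 − (40/41)²) = 41/9 ≈ 4.556; τ_2 = 26.74/4.556 = 5.870 ms.
Leg 3: 27.19 ms is already measured in the proton's rest frame.
Total: 11.29 + 5.870 + 27.19 ms.

τ = 44.3 ms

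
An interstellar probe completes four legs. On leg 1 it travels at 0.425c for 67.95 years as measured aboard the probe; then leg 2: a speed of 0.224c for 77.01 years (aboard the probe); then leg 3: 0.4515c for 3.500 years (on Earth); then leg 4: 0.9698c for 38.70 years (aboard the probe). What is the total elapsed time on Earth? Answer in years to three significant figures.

Δt = 316 years

Leg 1: γ = 1/√(1 − 0.425²) = 1/√0.8194 = 1.105; Δt_1 = 1.105 × 67.95 = 75.07 years.
Leg 2: γ = 1/√(1 − 0.224²) = 1/√0.9498 = 1.026; Δt_2 = 1.026 × 77.01 = 79.02 years.
Leg 3: 3.500 years is already measured on Earth.
Leg 4: γ = 1/√(1 − 0.9698²) = 1/√0.05949 = 4.100; Δt_4 = 4.100 × 38.70 = 158.7 years.
Total: 75.07 + 79.02 + 3.500 + 158.7 years.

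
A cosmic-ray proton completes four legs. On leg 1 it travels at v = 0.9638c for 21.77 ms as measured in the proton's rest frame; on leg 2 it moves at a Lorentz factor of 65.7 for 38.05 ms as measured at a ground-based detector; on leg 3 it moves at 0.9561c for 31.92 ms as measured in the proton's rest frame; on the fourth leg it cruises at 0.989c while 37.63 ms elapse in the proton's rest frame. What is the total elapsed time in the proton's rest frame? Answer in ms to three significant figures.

τ = 91.9 ms

Leg 1: 21.77 ms is already measured in the proton's rest frame.
Leg 2: γ = 65.7; τ_2 = 38.05/65.70 = 0.5791 ms.
Leg 3: 31.92 ms is already measured in the proton's rest frame.
Leg 4: 37.63 ms is already measured in the proton's rest frame.
Total: 21.77 + 0.5791 + 31.92 + 37.63 ms.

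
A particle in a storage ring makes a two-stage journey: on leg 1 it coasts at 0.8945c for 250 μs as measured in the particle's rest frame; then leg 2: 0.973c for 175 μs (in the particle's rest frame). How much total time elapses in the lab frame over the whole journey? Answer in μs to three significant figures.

Δt = 1320 μs

Leg 1: γ = 1/√(1 − 0.8945²) = 1/√0.1999 = 2.237; Δt_1 = 2.237 × 250 = 559.2 μs.
Leg 2: γ = 1/√(1 − 0.973²) = 1/√0.05327 = 4.333; Δt_2 = 4.333 × 175 = 758.2 μs.
Total: 559.2 + 758.2 μs.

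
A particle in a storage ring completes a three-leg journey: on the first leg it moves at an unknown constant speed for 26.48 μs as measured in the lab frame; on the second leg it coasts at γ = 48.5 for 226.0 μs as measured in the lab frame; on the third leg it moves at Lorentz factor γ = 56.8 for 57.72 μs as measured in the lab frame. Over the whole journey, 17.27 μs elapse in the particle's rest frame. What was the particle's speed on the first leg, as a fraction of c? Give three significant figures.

Leg 1: speed unknown; τ_1 = 26.48/γ_1.
Leg 2: γ = 48.5; τ_2 = 226.0/48.50 = 4.660 μs.
Leg 3: γ = 56.8; τ_3 = 57.72/56.80 = 1.016 μs.
Total proper time: τ_1 + 4.660 + 1.016 = 17.27, so τ_1 = 17.27 − 5.676 = 11.59 μs.
γ_1 = 26.48/11.59 = 2.284; β = √(1 − 1/γ²) = √0.8083.

β = 0.899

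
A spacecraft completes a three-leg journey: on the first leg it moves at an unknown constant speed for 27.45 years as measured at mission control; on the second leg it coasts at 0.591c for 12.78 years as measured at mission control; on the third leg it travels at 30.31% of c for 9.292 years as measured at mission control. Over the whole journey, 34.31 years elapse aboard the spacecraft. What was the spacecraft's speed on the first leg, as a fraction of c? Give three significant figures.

Leg 1: speed unknown; τ_1 = 27.45/γ_1.
Leg 2: γ = 1/√(1 − 0.591²) = 1/√0.6507 = 1.240; τ_2 = 12.78/1.240 = 10.31 years.
Leg 3: β = 0.3031; γ = 1/√(1 − 0.3031²) = 1/√0.9081 = 1.049; τ_3 = 9.292/1.049 = 8.855 years.
Total proper time: τ_1 + 10.31 + 8.855 = 34.31, so τ_1 = 34.31 − 19.16 = 15.15 years.
γ_1 = 27.45/15.15 = 1.812; β = √(1 − 1/γ²) = √0.6956.

β = 0.834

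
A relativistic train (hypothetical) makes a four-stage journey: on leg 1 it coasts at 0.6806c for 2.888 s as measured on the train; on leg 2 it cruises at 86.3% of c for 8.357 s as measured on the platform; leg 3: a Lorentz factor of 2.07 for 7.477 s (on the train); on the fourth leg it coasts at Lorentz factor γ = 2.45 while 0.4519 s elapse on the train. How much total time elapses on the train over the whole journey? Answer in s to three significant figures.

Leg 1: 2.888 s is already measured on the train.
Leg 2: β = 0.863; γ = 1/√(1 − 0.863²) = 1/√0.2552 = 1.979; τ_2 = 8.357/1.979 = 4.222 s.
Leg 3: 7.477 s is already measured on the train.
Leg 4: 0.4519 s is already measured on the train.
Total: 2.888 + 4.222 + 7.477 + 0.4519 s.

τ = 15.0 s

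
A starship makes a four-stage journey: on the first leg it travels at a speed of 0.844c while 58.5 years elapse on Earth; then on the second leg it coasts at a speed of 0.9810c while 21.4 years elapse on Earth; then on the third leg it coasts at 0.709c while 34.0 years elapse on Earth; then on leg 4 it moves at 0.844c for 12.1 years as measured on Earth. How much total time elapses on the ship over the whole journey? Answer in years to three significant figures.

τ = 66.0 years

Leg 1: γ = 1/√(1 − 0.844²) = 1/√0.2877 = 1.864; τ_1 = 58.5/1.864 = 31.38 years.
Leg 2: γ = 1/√(1 − 0.9810²) = 1/√0.03764 = 5.154; τ_2 = 21.4/5.154 = 4.152 years.
Leg 3: γ = 1/√(1 − 0.709²) = 1/√0.4973 = 1.418; τ_3 = 34.0/1.418 = 23.98 years.
Leg 4: γ = 1/√(1 − 0.844²) = 1/√0.2877 = 1.864; τ_4 = 12.1/1.864 = 6.490 years.
Total: 31.38 + 4.152 + 23.98 + 6.490 years.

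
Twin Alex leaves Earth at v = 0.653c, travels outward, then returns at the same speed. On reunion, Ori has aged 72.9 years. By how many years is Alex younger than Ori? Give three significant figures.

Δt − τ = 17.7 years

γ = 1/√(1 − 0.653²) = 1/√0.5736 = 1.320
Alex's elapsed proper time: τ = 72.9/1.320 = 55.21 years.
Age gap = Δt − τ = 72.9 − 55.21 years.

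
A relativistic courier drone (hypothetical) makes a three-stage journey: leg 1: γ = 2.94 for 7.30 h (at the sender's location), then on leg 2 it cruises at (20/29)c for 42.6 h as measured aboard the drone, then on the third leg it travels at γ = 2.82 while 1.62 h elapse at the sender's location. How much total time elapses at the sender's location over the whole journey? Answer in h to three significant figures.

Δt = 67.7 h

Leg 1: 7.30 h is already measured at the sender's location.
Leg 2: γ = 1/√(1 − (20/29)²) = 29/21 ≈ 1.381; Δt_2 = 1.381 × 42.6 = 58.83 h.
Leg 3: 1.62 h is already measured at the sender's location.
Total: 7.300 + 58.83 + 1.620 h.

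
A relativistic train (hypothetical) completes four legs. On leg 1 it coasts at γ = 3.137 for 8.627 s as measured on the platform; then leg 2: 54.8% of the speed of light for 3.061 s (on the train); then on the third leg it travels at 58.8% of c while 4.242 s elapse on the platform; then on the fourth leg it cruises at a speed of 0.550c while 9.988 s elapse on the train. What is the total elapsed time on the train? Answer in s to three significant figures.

Leg 1: γ = 3.137; τ_1 = 8.627/3.137 = 2.750 s.
Leg 2: 3.061 s is already measured on the train.
Leg 3: β = 0.588; γ = 1/√(1 − 0.588²) = 1/√0.6543 = 1.236; τ_3 = 4.242/1.236 = 3.431 s.
Leg 4: 9.988 s is already measured on the train.
Total: 2.750 + 3.061 + 3.431 + 9.988 s.

τ = 19.2 s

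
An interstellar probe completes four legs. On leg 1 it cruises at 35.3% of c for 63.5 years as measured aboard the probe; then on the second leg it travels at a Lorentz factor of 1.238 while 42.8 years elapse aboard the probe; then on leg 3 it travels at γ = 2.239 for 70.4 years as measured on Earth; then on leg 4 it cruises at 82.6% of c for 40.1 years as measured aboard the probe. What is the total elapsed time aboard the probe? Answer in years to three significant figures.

Leg 1: 63.5 years is already measured aboard the probe.
Leg 2: 42.8 years is already measured aboard the probe.
Leg 3: γ = 2.239; τ_3 = 70.4/2.239 = 31.44 years.
Leg 4: 40.1 years is already measured aboard the probe.
Total: 63.50 + 42.80 + 31.44 + 40.10 years.

τ = 178 years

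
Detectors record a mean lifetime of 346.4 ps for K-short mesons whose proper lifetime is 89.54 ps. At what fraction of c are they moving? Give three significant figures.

v = 0.966c

γ = Δt/τ₀ = 346.4/89.54 = 3.869
β = √(1 − 1/γ²) = √(1 − 0.06682) = √0.9332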